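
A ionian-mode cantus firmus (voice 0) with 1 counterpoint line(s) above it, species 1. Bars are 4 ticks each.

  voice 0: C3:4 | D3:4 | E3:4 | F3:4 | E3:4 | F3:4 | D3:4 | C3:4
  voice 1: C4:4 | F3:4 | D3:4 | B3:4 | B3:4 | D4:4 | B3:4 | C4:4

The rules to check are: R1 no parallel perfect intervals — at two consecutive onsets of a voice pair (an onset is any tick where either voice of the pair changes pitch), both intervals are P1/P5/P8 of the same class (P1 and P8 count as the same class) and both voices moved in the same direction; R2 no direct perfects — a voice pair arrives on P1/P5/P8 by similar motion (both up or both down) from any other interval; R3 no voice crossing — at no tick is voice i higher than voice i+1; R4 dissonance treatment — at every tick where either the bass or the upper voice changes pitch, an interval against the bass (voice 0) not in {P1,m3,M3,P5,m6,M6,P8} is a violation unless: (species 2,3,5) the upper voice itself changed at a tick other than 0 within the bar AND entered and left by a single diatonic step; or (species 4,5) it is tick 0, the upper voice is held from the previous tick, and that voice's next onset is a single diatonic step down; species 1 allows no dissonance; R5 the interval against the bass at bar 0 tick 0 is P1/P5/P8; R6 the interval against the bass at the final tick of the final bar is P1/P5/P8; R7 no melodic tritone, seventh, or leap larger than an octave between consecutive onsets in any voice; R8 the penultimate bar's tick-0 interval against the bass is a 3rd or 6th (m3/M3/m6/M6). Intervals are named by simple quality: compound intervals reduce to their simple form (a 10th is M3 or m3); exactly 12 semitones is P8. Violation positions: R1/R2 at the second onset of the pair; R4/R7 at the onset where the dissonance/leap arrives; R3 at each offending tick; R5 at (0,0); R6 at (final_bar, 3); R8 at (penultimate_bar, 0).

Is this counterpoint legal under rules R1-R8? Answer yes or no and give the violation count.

No (6 violations)

bar 0: v0=C3 v1=C4 (P8)
bar 1: v0=D3 v1=F3 (m3)
bar 2: v0=E3 v1=D3 (M2)
bar 3: v0=F3 v1=B3 (TT)
bar 4: v0=E3 v1=B3 (P5)
bar 5: v0=F3 v1=D4 (M6)
bar 6: v0=D3 v1=B3 (M6)
bar 7: v0=C3 v1=C4 (P8)
  R3 @ bar2.0: E3 above D3
  R4 @ bar2.0: E3/D3 M2 untreated
  R3 @ bar2.1: E3 above D3
  R3 @ bar2.2: E3 above D3
  R3 @ bar2.3: E3 above D3
  R4 @ bar3.0: F3/B3 TT untreated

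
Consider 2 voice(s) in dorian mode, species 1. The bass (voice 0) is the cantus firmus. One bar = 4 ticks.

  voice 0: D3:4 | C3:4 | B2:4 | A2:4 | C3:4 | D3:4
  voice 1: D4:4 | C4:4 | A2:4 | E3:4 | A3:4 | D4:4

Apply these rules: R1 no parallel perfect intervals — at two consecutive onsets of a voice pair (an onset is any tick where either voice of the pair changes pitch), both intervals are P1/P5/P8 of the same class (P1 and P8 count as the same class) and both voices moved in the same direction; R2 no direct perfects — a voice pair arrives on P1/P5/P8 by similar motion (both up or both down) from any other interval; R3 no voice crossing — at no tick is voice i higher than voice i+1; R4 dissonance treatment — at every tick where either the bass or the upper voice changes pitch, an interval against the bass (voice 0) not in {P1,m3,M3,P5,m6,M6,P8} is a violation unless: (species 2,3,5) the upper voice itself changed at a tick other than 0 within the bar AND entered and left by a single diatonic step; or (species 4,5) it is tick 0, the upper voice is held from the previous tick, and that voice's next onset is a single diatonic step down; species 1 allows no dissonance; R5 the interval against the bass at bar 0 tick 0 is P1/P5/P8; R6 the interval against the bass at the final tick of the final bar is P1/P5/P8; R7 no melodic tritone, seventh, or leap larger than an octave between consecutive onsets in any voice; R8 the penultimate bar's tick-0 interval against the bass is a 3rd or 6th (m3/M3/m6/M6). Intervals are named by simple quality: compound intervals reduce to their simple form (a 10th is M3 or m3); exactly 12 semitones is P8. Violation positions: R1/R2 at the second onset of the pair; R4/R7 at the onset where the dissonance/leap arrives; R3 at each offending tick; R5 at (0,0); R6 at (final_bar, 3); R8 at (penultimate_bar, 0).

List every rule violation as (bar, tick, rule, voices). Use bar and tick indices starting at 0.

(1, 0, R1, (0, 1))
(2, 0, R3, (0, 1))
(2, 0, R4, (0, 1))
(2, 0, R7, (1,))
(2, 1, R3, (0, 1))
(2, 2, R3, (0, 1))
(2, 3, R3, (0, 1))
(5, 0, R2, (0, 1))

bar 0: v0=D3 v1=D4 downbeat P8
bar 1: v0=C3 v1=C4 downbeat P8
bar 2: v0=B2 v1=A2 downbeat M2
bar 3: v0=A2 v1=E3 downbeat P5
bar 4: v0=C3 v1=A3 downbeat M6
bar 5: v0=D3 v1=D4 downbeat P8
  -> R1 @ bar 1 tick 0 v(0, 1): D3/D4 P8 -> C3/C4 P8 similar
  -> R3 @ bar 2 tick 0 v(0, 1): B2 above A2
  -> R4 @ bar 2 tick 0 v(0, 1): B2/A2 M2 untreated
  -> R7 @ bar 2 tick 0 v(1,): C4->A2 leap 15st
  -> R3 @ bar 2 tick 1 v(0, 1): B2 above A2
  -> R3 @ bar 2 tick 2 v(0, 1): B2 above A2
  -> R3 @ bar 2 tick 3 v(0, 1): B2 above A2
  -> R2 @ bar 5 tick 0 v(0, 1): C3/A3 M6 -> D3/D4 P8 similar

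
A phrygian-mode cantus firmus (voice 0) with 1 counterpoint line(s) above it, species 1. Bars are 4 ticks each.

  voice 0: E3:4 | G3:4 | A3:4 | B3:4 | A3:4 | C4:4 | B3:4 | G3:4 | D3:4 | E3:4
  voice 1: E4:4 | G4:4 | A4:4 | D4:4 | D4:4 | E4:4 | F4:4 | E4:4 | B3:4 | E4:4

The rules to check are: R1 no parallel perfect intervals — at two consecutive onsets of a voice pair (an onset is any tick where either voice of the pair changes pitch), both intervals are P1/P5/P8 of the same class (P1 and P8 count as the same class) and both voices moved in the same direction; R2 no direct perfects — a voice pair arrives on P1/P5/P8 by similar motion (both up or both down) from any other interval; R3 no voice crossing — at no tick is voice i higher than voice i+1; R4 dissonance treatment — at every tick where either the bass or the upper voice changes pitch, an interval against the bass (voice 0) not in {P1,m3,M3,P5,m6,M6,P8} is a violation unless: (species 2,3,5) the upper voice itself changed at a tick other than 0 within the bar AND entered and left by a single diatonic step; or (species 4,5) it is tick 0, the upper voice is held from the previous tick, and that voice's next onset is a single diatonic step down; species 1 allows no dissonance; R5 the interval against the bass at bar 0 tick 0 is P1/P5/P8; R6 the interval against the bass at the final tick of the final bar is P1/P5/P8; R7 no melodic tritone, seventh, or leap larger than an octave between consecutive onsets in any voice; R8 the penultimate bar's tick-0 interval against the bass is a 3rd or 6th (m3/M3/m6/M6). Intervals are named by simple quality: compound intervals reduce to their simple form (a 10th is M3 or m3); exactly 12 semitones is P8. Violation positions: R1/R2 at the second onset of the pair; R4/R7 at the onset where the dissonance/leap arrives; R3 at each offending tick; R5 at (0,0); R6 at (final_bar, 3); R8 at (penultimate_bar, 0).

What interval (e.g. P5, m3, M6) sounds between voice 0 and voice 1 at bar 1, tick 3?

voice 0=G3 voice 1=G4 -> P8

P8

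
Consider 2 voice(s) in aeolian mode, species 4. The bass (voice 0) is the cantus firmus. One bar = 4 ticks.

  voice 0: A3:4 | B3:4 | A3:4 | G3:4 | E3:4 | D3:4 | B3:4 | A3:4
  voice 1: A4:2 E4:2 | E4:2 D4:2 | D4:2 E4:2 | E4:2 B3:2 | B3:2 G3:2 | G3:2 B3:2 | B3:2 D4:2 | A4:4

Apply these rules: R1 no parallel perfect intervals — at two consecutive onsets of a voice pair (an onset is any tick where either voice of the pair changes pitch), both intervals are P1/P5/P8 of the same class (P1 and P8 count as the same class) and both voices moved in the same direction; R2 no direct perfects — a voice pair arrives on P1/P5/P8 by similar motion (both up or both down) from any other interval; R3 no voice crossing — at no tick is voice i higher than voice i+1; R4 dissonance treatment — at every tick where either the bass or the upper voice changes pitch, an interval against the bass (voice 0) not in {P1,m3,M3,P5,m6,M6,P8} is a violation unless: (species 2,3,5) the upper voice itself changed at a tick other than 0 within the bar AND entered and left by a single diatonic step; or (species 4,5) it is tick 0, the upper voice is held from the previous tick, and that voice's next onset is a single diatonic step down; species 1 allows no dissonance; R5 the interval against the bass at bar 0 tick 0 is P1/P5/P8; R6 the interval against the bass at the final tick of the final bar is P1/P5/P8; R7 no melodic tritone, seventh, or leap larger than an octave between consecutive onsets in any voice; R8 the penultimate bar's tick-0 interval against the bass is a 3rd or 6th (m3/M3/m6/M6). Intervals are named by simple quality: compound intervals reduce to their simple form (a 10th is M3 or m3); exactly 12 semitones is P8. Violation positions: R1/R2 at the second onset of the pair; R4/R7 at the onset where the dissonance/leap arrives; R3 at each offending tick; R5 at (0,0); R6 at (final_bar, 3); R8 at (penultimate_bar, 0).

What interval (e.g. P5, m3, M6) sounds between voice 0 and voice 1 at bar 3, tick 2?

voice 0=G3 voice 1=B3 -> M3

M3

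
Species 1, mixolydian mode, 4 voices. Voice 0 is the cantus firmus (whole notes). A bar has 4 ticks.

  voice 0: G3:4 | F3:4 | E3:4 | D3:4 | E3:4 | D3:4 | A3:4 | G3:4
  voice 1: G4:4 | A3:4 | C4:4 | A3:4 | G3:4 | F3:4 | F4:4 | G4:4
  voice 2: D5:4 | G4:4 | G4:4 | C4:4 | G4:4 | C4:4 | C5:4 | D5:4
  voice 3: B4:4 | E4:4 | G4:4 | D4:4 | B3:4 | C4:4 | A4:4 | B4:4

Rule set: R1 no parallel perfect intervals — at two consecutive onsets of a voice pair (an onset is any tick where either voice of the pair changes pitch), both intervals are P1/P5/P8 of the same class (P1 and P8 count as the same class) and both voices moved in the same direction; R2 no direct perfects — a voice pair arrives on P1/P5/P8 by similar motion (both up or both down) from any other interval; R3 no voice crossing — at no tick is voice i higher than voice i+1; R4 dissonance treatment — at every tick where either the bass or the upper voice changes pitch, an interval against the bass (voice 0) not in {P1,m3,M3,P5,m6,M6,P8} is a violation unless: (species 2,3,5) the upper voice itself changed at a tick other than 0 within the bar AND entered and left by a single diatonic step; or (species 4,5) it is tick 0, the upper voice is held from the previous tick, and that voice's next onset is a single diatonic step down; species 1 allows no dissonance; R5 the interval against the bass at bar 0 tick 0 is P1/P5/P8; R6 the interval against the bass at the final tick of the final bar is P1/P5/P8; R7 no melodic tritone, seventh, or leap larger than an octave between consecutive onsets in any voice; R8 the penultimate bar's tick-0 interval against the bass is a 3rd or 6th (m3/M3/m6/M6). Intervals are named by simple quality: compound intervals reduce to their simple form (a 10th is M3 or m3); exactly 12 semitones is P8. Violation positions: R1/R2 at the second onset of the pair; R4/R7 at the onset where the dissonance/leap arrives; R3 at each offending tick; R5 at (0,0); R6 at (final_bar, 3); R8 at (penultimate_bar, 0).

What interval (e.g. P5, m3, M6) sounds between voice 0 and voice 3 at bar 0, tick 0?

M3

voice 0=G3 voice 3=B4 -> M3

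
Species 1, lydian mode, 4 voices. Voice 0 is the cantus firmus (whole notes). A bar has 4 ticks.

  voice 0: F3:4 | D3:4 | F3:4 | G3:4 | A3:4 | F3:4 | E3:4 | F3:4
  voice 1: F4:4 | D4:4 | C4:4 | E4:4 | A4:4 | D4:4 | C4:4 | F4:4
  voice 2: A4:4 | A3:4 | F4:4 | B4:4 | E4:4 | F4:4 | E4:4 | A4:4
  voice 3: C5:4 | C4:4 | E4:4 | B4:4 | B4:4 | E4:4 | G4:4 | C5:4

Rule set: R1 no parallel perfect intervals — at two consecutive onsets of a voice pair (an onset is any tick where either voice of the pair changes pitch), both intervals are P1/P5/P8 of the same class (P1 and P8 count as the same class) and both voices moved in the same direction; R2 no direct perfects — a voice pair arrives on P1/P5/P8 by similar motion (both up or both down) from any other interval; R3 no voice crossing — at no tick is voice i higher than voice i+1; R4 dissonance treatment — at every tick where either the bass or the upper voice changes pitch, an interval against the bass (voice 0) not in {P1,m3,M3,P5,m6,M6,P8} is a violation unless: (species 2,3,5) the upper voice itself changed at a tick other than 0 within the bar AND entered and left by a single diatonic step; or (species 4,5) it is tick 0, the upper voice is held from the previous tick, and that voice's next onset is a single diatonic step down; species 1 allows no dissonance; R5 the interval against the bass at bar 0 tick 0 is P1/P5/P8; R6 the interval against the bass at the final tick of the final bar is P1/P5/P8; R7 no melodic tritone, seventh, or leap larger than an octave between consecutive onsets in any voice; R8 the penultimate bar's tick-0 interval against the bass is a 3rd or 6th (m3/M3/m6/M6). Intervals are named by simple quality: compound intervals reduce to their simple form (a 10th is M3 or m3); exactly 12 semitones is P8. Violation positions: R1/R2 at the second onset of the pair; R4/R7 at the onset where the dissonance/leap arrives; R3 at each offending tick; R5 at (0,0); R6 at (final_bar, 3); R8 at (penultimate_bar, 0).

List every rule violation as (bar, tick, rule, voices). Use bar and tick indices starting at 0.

(0, 0, R5, (0, 2))
(1, 0, R1, (0, 1))
(1, 0, R2, (0, 2))
(1, 0, R3, (1, 2))
(1, 0, R4, (0, 3))
(1, 1, R3, (1, 2))
(1, 2, R3, (1, 2))
(1, 3, R3, (1, 2))
(2, 0, R2, (0, 2))
(2, 0, R3, (2, 3))
(2, 0, R4, (0, 3))
(2, 1, R3, (2, 3))
(2, 2, R3, (2, 3))
(2, 3, R3, (2, 3))
(3, 0, R2, (1, 2))
(3, 0, R2, (1, 3))
(3, 0, R2, (2, 3))
(3, 0, R7, (2,))
(4, 0, R2, (0, 1))
(4, 0, R3, (1, 2))
(4, 0, R4, (0, 3))
(4, 1, R3, (1, 2))
(4, 2, R3, (1, 2))
(4, 3, R3, (1, 2))
(5, 0, R3, (2, 3))
(5, 0, R4, (0, 3))
(5, 1, R3, (2, 3))
(5, 2, R3, (2, 3))
(5, 3, R3, (2, 3))
(6, 0, R1, (0, 2))
(6, 0, R8, (0, 2))
(7, 0, R1, (1, 3))
(7, 0, R2, (0, 1))
(7, 0, R2, (0, 3))
(7, 3, R6, (0, 2))

bar 0: v0=F3 v1=F4 v2=A4 v3=C5 downbeat P5
bar 1: v0=D3 v1=D4 v2=A3 v3=C4 downbeat m7
bar 2: v0=F3 v1=C4 v2=F4 v3=E4 downbeat M7
bar 3: v0=G3 v1=E4 v2=B4 v3=B4 downbeat M3
bar 4: v0=A3 v1=A4 v2=E4 v3=B4 downbeat M2
bar 5: v0=F3 v1=D4 v2=F4 v3=E4 downbeat M7
bar 6: v0=E3 v1=C4 v2=E4 v3=G4 downbeat m3
bar 7: v0=F3 v1=F4 v2=A4 v3=C5 downbeat P5
  -> R5 @ bar 0 tick 0 v(0, 2): opens on M3
  -> R1 @ bar 1 tick 0 v(0, 1): F3/F4 P8 -> D3/D4 P8 similar
  -> R2 @ bar 1 tick 0 v(0, 2): F3/A4 M3 -> D3/A3 P5 similar
  -> R3 @ bar 1 tick 0 v(1, 2): D4 above A3
  -> R4 @ bar 1 tick 0 v(0, 3): D3/C4 m7 untreated
  -> R3 @ bar 1 tick 1 v(1, 2): D4 above A3
  -> R3 @ bar 1 tick 2 v(1, 2): D4 above A3
  -> R3 @ bar 1 tick 3 v(1, 2): D4 above A3
  -> R2 @ bar 2 tick 0 v(0, 2): D3/A3 P5 -> F3/F4 P8 similar
  -> R3 @ bar 2 tick 0 v(2, 3): F4 above E4
  -> R4 @ bar 2 tick 0 v(0, 3): F3/E4 M7 untreated
  -> R3 @ bar 2 tick 1 v(2, 3): F4 above E4
  -> R3 @ bar 2 tick 2 v(2, 3): F4 above E4
  -> R3 @ bar 2 tick 3 v(2, 3): F4 above E4
  -> R2 @ bar 3 tick 0 v(1, 2): C4/F4 P4 -> E4/B4 P5 similar
  -> R2 @ bar 3 tick 0 v(1, 3): C4/E4 M3 -> E4/B4 P5 similar
  -> R2 @ bar 3 tick 0 v(2, 3): F4/E4 m2 -> B4/B4 P1 similar
  -> R7 @ bar 3 tick 0 v(2,): F4->B4 leap 6st
  -> R2 @ bar 4 tick 0 v(0, 1): G3/E4 M6 -> A3/A4 P8 similar
  -> R3 @ bar 4 tick 0 v(1, 2): A4 above E4
  -> R4 @ bar 4 tick 0 v(0, 3): A3/B4 M2 untreated
  -> R3 @ bar 4 tick 1 v(1, 2): A4 above E4
  -> R3 @ bar 4 tick 2 v(1, 2): A4 above E4
  -> R3 @ bar 4 tick 3 v(1, 2): A4 above E4
  -> R3 @ bar 5 tick 0 v(2, 3): F4 above E4
  -> R4 @ bar 5 tick 0 v(0, 3): F3/E4 M7 untreated
  -> R3 @ bar 5 tick 1 v(2, 3): F4 above E4
  -> R3 @ bar 5 tick 2 v(2, 3): F4 above E4
  -> R3 @ bar 5 tick 3 v(2, 3): F4 above E4
  -> R1 @ bar 6 tick 0 v(0, 2): F3/F4 P8 -> E3/E4 P8 similar
  -> R8 @ bar 6 tick 0 v(0, 2): penult P8 not 3rd/6th
  -> R1 @ bar 7 tick 0 v(1, 3): C4/G4 P5 -> F4/C5 P5 similar
  -> R2 @ bar 7 tick 0 v(0, 1): E3/C4 m6 -> F3/F4 P8 similar
  -> R2 @ bar 7 tick 0 v(0, 3): E3/G4 m3 -> F3/C5 P5 similar
  -> R6 @ bar 7 tick 3 v(0, 2): closes on M3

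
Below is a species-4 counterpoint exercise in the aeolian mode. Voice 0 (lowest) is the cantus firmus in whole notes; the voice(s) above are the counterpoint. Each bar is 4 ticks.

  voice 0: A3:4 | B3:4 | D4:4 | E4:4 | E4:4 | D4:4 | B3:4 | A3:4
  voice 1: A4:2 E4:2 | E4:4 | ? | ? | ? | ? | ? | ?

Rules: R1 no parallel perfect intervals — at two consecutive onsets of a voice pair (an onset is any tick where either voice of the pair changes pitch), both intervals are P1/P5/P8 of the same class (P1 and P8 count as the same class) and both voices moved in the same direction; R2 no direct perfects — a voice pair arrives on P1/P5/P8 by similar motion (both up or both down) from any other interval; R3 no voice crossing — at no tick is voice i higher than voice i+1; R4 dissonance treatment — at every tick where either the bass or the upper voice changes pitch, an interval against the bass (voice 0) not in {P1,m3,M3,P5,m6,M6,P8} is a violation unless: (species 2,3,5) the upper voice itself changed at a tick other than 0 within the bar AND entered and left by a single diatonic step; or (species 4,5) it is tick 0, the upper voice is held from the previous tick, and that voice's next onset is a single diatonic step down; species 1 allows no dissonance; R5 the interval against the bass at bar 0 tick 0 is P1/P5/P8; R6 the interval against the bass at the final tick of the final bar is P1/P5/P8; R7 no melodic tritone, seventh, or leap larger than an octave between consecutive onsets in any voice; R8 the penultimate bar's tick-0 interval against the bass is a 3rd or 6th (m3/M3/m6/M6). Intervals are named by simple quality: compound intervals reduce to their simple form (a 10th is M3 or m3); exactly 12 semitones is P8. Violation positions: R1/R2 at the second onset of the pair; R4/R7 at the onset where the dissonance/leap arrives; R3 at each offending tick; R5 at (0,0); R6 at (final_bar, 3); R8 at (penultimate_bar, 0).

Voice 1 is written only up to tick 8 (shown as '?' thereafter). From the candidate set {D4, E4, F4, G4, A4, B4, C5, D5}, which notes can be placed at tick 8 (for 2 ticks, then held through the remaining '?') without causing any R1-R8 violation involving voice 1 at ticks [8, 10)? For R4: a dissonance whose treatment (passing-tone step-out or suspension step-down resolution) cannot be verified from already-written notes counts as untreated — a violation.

D4: legal
E4: violates R4
F4: legal
G4: violates R4
A4: violates R2
B4: legal
C5: violates R4
D5: violates R2,R7

{B4, D4, F4}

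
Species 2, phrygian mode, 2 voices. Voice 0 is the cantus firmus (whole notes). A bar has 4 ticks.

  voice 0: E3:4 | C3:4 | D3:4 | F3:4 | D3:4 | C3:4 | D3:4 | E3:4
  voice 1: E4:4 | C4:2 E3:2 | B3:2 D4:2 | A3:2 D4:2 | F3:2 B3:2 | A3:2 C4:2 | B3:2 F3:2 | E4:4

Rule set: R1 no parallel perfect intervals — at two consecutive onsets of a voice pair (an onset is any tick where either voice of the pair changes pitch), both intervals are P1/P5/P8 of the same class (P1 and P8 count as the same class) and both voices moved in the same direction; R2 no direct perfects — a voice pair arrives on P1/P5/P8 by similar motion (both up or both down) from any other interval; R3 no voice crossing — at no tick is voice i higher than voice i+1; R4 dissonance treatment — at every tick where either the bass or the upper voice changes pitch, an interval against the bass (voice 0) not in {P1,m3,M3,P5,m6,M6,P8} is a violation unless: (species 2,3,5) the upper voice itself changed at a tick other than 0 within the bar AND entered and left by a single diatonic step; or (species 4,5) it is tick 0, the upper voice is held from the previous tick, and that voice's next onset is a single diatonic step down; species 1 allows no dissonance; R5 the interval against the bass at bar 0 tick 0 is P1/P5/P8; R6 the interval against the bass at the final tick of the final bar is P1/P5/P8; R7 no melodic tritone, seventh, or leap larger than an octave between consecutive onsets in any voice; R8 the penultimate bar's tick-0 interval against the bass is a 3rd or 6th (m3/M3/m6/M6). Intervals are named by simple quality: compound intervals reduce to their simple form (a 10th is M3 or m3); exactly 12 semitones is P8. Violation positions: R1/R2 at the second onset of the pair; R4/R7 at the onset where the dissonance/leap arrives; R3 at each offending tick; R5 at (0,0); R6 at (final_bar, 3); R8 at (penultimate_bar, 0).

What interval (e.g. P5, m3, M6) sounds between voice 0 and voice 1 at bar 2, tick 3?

P8

voice 0=D3 voice 1=D4 -> P8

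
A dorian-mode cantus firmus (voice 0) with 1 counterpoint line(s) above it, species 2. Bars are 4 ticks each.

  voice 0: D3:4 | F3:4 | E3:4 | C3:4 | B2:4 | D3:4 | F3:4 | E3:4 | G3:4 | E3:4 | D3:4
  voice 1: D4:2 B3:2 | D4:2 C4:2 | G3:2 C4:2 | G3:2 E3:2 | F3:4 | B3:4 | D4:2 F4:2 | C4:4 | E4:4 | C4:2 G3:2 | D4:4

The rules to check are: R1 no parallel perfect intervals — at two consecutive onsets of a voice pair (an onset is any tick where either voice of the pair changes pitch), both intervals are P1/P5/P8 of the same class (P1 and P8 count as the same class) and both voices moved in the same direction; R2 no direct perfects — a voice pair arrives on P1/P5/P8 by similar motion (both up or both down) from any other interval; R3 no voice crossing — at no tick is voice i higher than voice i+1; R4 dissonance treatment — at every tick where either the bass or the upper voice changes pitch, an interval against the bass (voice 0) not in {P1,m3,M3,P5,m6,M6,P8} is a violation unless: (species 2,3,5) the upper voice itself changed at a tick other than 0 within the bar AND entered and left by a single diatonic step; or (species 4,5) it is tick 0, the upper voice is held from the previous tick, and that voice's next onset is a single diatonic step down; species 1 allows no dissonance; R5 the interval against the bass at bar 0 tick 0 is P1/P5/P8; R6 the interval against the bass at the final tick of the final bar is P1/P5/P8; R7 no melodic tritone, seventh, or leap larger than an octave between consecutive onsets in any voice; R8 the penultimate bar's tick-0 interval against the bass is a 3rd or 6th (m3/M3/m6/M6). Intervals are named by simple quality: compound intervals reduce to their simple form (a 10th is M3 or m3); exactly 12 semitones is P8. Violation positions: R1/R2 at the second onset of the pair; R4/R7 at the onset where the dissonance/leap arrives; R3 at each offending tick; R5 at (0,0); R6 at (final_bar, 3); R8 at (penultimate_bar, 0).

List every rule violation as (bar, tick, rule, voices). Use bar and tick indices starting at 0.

(3, 0, R2, (0, 1))
(4, 0, R4, (0, 1))
(5, 0, R7, (1,))

bar 0: v0=D3 v1=D4 downbeat P8
bar 1: v0=F3 v1=D4 downbeat M6
bar 2: v0=E3 v1=G3 downbeat m3
bar 3: v0=C3 v1=G3 downbeat P5
bar 4: v0=B2 v1=F3 downbeat TT
bar 5: v0=D3 v1=B3 downbeat M6
bar 6: v0=F3 v1=D4 downbeat M6
bar 7: v0=E3 v1=C4 downbeat m6
bar 8: v0=G3 v1=E4 downbeat M6
bar 9: v0=E3 v1=C4 downbeat m6
bar 10: v0=D3 v1=D4 downbeat P8
  -> R2 @ bar 3 tick 0 v(0, 1): E3/C4 m6 -> C3/G3 P5 similar
  -> R4 @ bar 4 tick 0 v(0, 1): B2/F3 TT untreated
  -> R7 @ bar 5 tick 0 v(1,): F3->B3 leap 6st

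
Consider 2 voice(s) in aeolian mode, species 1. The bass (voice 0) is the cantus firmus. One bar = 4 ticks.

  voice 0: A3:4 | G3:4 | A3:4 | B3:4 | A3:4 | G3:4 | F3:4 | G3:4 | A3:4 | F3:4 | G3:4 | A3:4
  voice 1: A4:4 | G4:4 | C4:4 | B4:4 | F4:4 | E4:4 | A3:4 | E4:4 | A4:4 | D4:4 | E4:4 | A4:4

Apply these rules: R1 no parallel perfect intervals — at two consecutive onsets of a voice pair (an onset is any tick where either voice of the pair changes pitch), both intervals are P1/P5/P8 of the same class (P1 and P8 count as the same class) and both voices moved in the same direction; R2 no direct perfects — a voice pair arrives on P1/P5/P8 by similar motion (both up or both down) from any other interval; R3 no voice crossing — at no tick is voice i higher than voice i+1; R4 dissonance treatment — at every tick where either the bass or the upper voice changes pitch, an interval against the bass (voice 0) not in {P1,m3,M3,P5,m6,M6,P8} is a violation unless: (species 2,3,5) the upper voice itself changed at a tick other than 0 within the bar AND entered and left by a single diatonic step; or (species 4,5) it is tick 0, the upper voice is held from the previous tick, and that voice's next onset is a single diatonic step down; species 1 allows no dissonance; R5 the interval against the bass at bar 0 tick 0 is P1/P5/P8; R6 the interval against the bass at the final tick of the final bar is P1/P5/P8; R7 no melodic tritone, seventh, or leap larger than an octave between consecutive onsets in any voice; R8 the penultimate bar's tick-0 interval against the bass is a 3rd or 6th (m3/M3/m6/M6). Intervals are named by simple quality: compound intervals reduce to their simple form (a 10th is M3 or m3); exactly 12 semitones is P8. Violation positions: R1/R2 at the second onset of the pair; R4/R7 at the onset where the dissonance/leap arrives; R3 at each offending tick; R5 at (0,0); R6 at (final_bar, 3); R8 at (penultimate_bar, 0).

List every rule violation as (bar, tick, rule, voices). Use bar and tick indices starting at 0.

(1, 0, R1, (0, 1))
(3, 0, R2, (0, 1))
(3, 0, R7, (1,))
(4, 0, R7, (1,))
(8, 0, R2, (0, 1))
(11, 0, R2, (0, 1))

bar 0: v0=A3 v1=A4 downbeat P8
bar 1: v0=G3 v1=G4 downbeat P8
bar 2: v0=A3 v1=C4 downbeat m3
bar 3: v0=B3 v1=B4 downbeat P8
bar 4: v0=A3 v1=F4 downbeat m6
bar 5: v0=G3 v1=E4 downbeat M6
bar 6: v0=F3 v1=A3 downbeat M3
bar 7: v0=G3 v1=E4 downbeat M6
bar 8: v0=A3 v1=A4 downbeat P8
bar 9: v0=F3 v1=D4 downbeat M6
bar 10: v0=G3 v1=E4 downbeat M6
bar 11: v0=A3 v1=A4 downbeat P8
  -> R1 @ bar 1 tick 0 v(0, 1): A3/A4 P8 -> G3/G4 P8 similar
  -> R2 @ bar 3 tick 0 v(0, 1): A3/C4 m3 -> B3/B4 P8 similar
  -> R7 @ bar 3 tick 0 v(1,): C4->B4 leap 11st
  -> R7 @ bar 4 tick 0 v(1,): B4->F4 leap 6st
  -> R2 @ bar 8 tick 0 v(0, 1): G3/E4 M6 -> A3/A4 P8 similar
  -> R2 @ bar 11 tick 0 v(0, 1): G3/E4 M6 -> A3/A4 P8 similar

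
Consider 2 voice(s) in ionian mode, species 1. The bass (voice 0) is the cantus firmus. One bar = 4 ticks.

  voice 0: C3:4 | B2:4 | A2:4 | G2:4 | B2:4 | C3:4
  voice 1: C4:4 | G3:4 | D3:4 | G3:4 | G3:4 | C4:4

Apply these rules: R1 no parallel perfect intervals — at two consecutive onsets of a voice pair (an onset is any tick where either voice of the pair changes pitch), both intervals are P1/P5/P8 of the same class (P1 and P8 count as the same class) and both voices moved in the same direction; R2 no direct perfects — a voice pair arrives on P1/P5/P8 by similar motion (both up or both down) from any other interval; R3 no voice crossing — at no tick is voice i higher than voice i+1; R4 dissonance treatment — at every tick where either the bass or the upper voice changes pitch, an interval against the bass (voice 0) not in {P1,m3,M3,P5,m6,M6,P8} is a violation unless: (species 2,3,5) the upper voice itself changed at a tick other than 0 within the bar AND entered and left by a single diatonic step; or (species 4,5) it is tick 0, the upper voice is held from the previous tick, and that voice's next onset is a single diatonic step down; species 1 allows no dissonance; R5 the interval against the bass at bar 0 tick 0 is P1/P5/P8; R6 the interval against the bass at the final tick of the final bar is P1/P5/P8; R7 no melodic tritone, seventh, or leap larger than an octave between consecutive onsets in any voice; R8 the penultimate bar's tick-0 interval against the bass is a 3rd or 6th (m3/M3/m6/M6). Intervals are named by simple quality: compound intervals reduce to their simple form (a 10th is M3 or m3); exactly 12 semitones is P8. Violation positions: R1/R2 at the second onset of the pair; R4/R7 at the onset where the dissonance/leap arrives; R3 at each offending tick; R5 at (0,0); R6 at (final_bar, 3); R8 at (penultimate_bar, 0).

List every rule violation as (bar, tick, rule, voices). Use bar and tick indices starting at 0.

bar 0: v0=C3 v1=C4 downbeat P8
bar 1: v0=B2 v1=G3 downbeat m6
bar 2: v0=A2 v1=D3 downbeat P4
bar 3: v0=G2 v1=G3 downbeat P8
bar 4: v0=B2 v1=G3 downbeat m6
bar 5: v0=C3 v1=C4 downbeat P8
  -> R4 @ bar 2 tick 0 v(0, 1): A2/D3 P4 untreated
  -> R2 @ bar 5 tick 0 v(0, 1): B2/G3 m6 -> C3/C4 P8 similar

(2, 0, R4, (0, 1))
(5, 0, R2, (0, 1))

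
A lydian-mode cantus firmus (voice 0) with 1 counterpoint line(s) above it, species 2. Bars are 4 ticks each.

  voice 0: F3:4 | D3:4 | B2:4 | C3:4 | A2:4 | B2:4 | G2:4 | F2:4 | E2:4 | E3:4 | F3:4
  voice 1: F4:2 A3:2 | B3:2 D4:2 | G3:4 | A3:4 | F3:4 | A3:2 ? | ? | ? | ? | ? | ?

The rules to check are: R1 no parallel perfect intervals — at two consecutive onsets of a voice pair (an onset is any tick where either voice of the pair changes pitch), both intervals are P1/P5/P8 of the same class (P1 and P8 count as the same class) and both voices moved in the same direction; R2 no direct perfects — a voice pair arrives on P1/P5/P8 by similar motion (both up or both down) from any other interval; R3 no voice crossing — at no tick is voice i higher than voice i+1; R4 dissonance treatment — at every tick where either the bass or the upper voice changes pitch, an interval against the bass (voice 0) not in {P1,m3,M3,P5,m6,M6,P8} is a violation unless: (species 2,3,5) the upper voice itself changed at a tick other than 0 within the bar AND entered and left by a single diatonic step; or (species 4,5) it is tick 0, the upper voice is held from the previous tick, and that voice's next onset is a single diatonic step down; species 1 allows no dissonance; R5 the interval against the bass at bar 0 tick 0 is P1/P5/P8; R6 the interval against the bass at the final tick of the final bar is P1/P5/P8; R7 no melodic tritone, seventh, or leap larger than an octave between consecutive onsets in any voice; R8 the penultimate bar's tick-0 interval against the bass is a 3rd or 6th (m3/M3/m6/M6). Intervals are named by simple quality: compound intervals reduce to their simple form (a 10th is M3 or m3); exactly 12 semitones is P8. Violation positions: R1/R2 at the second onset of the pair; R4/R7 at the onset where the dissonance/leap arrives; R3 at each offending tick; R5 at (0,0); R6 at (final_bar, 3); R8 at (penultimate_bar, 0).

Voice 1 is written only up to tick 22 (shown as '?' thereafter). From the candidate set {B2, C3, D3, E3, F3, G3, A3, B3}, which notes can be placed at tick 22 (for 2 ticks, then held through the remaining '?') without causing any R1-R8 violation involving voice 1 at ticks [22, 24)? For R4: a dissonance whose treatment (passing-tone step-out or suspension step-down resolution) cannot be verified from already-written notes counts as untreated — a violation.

B2: violates R7
C3: violates R4
D3: legal
E3: violates R4
F3: violates R4
G3: legal
A3: legal
B3: legal

{A3, B3, D3, G3}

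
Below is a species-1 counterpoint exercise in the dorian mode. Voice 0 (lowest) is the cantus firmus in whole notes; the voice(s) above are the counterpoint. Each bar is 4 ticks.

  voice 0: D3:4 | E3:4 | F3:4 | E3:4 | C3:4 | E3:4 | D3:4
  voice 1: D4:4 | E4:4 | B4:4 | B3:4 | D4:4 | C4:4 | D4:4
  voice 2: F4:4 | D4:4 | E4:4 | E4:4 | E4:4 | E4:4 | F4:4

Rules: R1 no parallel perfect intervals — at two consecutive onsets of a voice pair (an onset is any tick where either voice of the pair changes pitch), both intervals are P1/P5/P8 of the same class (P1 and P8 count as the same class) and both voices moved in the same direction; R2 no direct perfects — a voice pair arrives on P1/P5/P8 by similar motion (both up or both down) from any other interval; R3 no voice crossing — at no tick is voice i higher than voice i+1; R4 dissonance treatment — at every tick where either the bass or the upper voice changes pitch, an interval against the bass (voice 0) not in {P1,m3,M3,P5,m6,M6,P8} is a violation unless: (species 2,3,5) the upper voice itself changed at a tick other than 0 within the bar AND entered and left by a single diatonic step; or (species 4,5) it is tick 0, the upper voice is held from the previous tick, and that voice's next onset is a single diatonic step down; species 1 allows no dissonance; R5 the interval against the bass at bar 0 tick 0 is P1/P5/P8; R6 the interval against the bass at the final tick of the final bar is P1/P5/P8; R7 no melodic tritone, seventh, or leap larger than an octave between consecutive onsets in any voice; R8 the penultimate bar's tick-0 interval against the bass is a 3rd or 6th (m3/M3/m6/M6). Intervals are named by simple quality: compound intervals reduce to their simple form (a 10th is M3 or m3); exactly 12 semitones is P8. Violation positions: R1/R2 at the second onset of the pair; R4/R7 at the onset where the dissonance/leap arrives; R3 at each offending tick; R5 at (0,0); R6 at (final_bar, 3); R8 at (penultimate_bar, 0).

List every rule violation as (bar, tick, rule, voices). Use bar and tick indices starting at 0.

(0, 0, R5, (0, 2))
(1, 0, R1, (0, 1))
(1, 0, R3, (1, 2))
(1, 0, R4, (0, 2))
(1, 1, R3, (1, 2))
(1, 2, R3, (1, 2))
(1, 3, R3, (1, 2))
(2, 0, R2, (1, 2))
(2, 0, R3, (1, 2))
(2, 0, R4, (0, 1))
(2, 0, R4, (0, 2))
(2, 1, R3, (1, 2))
(2, 2, R3, (1, 2))
(2, 3, R3, (1, 2))
(3, 0, R2, (0, 1))
(4, 0, R4, (0, 1))
(5, 0, R8, (0, 2))
(6, 3, R6, (0, 2))

bar 0: v0=D3 v1=D4 v2=F4 downbeat m3
bar 1: v0=E3 v1=E4 v2=D4 downbeat m7
bar 2: v0=F3 v1=B4 v2=E4 downbeat M7
bar 3: v0=E3 v1=B3 v2=E4 downbeat P8
bar 4: v0=C3 v1=D4 v2=E4 downbeat M3
bar 5: v0=E3 v1=C4 v2=E4 downbeat P8
bar 6: v0=D3 v1=D4 v2=F4 downbeat m3
  -> R5 @ bar 0 tick 0 v(0, 2): opens on m3
  -> R1 @ bar 1 tick 0 v(0, 1): D3/D4 P8 -> E3/E4 P8 similar
  -> R3 @ bar 1 tick 0 v(1, 2): E4 above D4
  -> R4 @ bar 1 tick 0 v(0, 2): E3/D4 m7 untreated
  -> R3 @ bar 1 tick 1 v(1, 2): E4 above D4
  -> R3 @ bar 1 tick 2 v(1, 2): E4 above D4
  -> R3 @ bar 1 tick 3 v(1, 2): E4 above D4
  -> R2 @ bar 2 tick 0 v(1, 2): E4/D4 M2 -> B4/E4 P5 similar
  -> R3 @ bar 2 tick 0 v(1, 2): B4 above E4
  -> R4 @ bar 2 tick 0 v(0, 1): F3/B4 TT untreated
  -> R4 @ bar 2 tick 0 v(0, 2): F3/E4 M7 untreated
  -> R3 @ bar 2 tick 1 v(1, 2): B4 above E4
  -> R3 @ bar 2 tick 2 v(1, 2): B4 above E4
  -> R3 @ bar 2 tick 3 v(1, 2): B4 above E4
  -> R2 @ bar 3 tick 0 v(0, 1): F3/B4 TT -> E3/B3 P5 similar
  -> R4 @ bar 4 tick 0 v(0, 1): C3/D4 M2 untreated
  -> R8 @ bar 5 tick 0 v(0, 2): penult P8 not 3rd/6th
  -> R6 @ bar 6 tick 3 v(0, 2): closes on m3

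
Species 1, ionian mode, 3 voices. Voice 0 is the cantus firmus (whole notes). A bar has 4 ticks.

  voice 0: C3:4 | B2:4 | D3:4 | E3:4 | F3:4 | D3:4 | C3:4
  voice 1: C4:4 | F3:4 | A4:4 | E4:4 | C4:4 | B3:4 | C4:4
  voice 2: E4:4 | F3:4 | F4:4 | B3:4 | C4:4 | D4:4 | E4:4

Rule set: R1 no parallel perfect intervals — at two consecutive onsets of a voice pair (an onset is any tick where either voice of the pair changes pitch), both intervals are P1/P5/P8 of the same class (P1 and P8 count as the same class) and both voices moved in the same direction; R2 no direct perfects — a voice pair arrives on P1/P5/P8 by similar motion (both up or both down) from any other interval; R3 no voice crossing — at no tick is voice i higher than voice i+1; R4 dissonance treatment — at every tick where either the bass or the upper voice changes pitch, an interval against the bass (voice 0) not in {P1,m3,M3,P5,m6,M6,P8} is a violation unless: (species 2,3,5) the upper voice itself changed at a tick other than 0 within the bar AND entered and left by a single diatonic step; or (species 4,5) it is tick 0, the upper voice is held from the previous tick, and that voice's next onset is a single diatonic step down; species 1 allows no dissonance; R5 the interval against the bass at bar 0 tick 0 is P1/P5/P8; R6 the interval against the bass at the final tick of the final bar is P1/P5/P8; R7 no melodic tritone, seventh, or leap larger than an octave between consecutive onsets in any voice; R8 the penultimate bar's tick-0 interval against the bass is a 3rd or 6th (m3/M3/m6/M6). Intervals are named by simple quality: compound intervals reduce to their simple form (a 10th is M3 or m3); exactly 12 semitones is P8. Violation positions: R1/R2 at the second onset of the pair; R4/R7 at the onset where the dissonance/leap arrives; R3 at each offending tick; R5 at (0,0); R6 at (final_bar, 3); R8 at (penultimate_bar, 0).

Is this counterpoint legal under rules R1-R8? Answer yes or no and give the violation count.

bar 0: v0=C3 v1=C4 v2=E4 (M3)
bar 1: v0=B2 v1=F3 v2=F3 (TT)
bar 2: v0=D3 v1=A4 v2=F4 (m3)
bar 3: v0=E3 v1=E4 v2=B3 (P5)
bar 4: v0=F3 v1=C4 v2=C4 (P5)
bar 5: v0=D3 v1=B3 v2=D4 (P8)
bar 6: v0=C3 v1=C4 v2=E4 (M3)
  R5 @ bar0.0: opens on M3
  R2 @ bar1.0: C4/E4 M3 -> F3/F3 P1 similar
  R4 @ bar1.0: B2/F3 TT untreated
  R4 @ bar1.0: B2/F3 TT untreated
  R7 @ bar1.0: E4->F3 leap 11st
  R2 @ bar2.0: B2/F3 TT -> D3/A4 P5 similar
  R3 @ bar2.0: A4 above F4
  R7 @ bar2.0: F3->A4 leap 16st
  R3 @ bar2.1: A4 above F4
  R3 @ bar2.2: A4 above F4
  R3 @ bar2.3: A4 above F4
  R3 @ bar3.0: E4 above B3
  R7 @ bar3.0: F4->B3 leap 6st
  R3 @ bar3.1: E4 above B3
  R3 @ bar3.2: E4 above B3
  R3 @ bar3.3: E4 above B3
  R1 @ bar4.0: E3/B3 P5 -> F3/C4 P5 similar
  R8 @ bar5.0: penult P8 not 3rd/6th
  R6 @ bar6.3: closes on M3

No (19 violations)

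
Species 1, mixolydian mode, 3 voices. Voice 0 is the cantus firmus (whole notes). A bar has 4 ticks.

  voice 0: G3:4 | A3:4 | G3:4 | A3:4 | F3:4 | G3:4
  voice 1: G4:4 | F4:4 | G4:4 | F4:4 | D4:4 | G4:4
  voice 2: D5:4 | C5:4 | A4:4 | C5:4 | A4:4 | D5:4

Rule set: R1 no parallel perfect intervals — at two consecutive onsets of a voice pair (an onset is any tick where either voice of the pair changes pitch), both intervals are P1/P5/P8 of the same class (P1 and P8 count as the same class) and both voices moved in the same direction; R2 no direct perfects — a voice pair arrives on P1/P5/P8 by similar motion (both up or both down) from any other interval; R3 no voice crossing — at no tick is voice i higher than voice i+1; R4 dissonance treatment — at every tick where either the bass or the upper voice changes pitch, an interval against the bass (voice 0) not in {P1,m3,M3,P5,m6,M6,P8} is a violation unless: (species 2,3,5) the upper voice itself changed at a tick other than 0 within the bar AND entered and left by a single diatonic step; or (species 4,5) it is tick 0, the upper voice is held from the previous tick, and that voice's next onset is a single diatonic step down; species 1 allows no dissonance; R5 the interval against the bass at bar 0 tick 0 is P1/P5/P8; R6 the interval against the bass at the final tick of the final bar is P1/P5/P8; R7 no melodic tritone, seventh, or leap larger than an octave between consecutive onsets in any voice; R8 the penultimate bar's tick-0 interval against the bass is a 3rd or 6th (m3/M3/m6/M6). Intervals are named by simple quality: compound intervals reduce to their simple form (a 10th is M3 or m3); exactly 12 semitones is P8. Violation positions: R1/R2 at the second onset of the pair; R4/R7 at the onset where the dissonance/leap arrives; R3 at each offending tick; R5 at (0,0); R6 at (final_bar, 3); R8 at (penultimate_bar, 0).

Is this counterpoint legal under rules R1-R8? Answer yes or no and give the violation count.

bar 0: v0=G3 v1=G4 v2=D5 (P5)
bar 1: v0=A3 v1=F4 v2=C5 (m3)
bar 2: v0=G3 v1=G4 v2=A4 (M2)
bar 3: v0=A3 v1=F4 v2=C5 (m3)
bar 4: v0=F3 v1=D4 v2=A4 (M3)
bar 5: v0=G3 v1=G4 v2=D5 (P5)
  R1 @ bar1.0: G4/D5 P5 -> F4/C5 P5 similar
  R4 @ bar2.0: G3/A4 M2 untreated
  R1 @ bar4.0: F4/C5 P5 -> D4/A4 P5 similar
  R1 @ bar5.0: D4/A4 P5 -> G4/D5 P5 similar
  R2 @ bar5.0: F3/D4 M6 -> G3/G4 P8 similar
  R2 @ bar5.0: F3/A4 M3 -> G3/D5 P5 similar

No (6 violations)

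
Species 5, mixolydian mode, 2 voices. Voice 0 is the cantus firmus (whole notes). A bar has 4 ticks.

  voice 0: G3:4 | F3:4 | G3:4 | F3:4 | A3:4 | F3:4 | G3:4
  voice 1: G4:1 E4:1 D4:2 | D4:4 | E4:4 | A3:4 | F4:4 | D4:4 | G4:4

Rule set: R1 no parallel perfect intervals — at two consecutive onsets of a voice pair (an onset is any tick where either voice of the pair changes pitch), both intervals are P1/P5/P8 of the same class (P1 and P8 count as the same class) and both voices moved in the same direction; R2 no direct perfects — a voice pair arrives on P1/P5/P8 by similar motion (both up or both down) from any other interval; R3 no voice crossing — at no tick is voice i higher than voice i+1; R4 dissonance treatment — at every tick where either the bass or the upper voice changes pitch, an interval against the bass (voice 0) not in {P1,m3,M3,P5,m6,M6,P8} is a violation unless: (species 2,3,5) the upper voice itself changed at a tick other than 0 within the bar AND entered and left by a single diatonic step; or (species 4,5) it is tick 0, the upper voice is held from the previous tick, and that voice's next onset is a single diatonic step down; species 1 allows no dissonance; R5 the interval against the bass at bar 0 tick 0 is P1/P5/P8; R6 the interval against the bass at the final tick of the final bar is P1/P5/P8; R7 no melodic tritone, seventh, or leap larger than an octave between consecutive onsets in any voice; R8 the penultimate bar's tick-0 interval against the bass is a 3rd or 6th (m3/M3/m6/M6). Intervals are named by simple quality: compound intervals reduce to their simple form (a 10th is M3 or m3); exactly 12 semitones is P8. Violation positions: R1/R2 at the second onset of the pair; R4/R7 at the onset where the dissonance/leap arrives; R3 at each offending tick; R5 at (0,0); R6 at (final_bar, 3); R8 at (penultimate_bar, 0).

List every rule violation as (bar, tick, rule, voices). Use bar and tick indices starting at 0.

(6, 0, R2, (0, 1))

bar 0: v0=G3 v1=G4 downbeat P8
bar 1: v0=F3 v1=D4 downbeat M6
bar 2: v0=G3 v1=E4 downbeat M6
bar 3: v0=F3 v1=A3 downbeat M3
bar 4: v0=A3 v1=F4 downbeat m6
bar 5: v0=F3 v1=D4 downbeat M6
bar 6: v0=G3 v1=G4 downbeat P8
  -> R2 @ bar 6 tick 0 v(0, 1): F3/D4 M6 -> G3/G4 P8 similar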